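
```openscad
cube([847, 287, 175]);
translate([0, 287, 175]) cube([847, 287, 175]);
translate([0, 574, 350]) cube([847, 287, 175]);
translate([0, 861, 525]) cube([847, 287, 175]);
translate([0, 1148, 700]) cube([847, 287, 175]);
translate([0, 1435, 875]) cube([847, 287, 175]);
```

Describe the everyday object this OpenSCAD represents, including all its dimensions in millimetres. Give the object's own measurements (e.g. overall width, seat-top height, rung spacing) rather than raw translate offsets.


A straight staircase of 6 solid steps. Each step is 847 mm wide (x), 287 mm deep (y, the going) and 175 mm tall (the rise). The first step rests on the floor; each subsequent step sits one going further in +y and one rise higher in +z, directly behind and above the previous step with no overlap.


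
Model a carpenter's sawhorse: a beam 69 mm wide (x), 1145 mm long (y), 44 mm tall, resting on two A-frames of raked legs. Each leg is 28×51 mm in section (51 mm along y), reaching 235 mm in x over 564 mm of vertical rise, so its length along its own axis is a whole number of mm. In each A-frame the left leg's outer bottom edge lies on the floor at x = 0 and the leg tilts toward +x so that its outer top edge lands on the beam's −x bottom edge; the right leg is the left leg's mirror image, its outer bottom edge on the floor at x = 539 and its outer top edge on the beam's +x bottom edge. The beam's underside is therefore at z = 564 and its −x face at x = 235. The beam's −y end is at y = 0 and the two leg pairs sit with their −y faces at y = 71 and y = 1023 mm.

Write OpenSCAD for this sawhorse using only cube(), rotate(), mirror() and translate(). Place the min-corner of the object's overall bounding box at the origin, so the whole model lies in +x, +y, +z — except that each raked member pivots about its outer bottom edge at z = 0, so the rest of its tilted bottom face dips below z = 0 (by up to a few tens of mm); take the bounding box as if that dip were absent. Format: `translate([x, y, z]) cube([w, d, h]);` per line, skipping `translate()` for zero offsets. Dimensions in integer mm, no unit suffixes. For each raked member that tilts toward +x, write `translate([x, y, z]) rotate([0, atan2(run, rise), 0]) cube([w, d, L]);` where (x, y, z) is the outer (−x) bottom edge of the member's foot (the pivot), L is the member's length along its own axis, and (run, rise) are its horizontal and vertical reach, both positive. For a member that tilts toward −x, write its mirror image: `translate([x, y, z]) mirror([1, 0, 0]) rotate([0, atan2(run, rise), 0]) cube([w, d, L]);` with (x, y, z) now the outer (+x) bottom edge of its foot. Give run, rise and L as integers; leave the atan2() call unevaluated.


translate([235, 0, 564]) cube([69, 1145, 44]);
translate([0, 71, 0]) rotate([0, atan2(235, 564), 0]) cube([28, 51, 611]);
translate([539, 71, 0]) mirror([1, 0, 0]) rotate([0, atan2(235, 564), 0]) cube([28, 51, 611]);
translate([0, 1023, 0]) rotate([0, atan2(235, 564), 0]) cube([28, 51, 611]);
translate([539, 1023, 0]) mirror([1, 0, 0]) rotate([0, atan2(235, 564), 0]) cube([28, 51, 611]);


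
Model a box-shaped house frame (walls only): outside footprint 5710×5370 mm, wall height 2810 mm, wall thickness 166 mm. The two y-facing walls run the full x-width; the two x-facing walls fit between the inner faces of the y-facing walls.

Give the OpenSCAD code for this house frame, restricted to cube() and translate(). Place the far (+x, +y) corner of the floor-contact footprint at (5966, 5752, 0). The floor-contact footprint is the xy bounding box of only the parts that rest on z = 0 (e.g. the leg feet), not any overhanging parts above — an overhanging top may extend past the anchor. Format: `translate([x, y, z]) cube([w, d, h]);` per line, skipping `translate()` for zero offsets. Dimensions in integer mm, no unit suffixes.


translate([256, 382, 0]) cube([5710, 166, 2810]);
translate([256, 5586, 0]) cube([5710, 166, 2810]);
translate([256, 548, 0]) cube([166, 5038, 2810]);
translate([5800, 548, 0]) cube([166, 5038, 2810]);


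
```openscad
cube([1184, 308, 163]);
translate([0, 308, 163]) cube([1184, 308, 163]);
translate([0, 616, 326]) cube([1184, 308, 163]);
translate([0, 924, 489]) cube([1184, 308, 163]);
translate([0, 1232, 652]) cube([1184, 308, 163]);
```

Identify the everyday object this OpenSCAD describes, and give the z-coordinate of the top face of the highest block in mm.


A staircase. The total rise is 815 mm.

5 identical blocks, each offset up and back from the previous — a staircase. Each step is 163 mm tall and there are 5 of them, so the total rise is 5 × 163 = 815 mm.


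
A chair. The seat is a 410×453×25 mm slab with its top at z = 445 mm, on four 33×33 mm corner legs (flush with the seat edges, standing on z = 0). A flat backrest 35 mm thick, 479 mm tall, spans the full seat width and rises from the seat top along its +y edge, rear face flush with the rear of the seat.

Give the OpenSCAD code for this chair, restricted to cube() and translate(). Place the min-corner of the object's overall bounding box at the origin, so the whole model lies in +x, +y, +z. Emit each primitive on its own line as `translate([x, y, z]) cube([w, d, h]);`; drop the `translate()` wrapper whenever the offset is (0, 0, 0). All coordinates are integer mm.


// leg_h = 445 - 25 = 420
translate([0, 0, 420]) cube([410, 453, 25]);
cube([33, 33, 420]);
translate([377, 0, 0]) cube([33, 33, 420]);
translate([0, 420, 0]) cube([33, 33, 420]);
translate([377, 420, 0]) cube([33, 33, 420]);
translate([0, 418, 445]) cube([410, 35, 479]);


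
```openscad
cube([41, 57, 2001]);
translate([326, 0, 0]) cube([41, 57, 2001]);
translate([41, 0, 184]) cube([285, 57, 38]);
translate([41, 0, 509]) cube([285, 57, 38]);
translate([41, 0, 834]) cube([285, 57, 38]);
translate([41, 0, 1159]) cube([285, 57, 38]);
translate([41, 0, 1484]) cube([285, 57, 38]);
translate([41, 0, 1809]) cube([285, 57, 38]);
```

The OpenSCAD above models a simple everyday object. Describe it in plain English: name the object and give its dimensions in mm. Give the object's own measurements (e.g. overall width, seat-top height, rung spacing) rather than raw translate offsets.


A straight ladder. Two 41×57 mm vertical rails, 2001 mm tall, stand 367 mm apart (outside-to-outside) with their front faces coplanar on the −y side. 6 rungs, each 57 mm deep and 38 mm tall, span between the inner faces of the rails, front faces flush with the rails. The lowest rung's underside is at z = 184 mm and rungs are spaced 325 mm apart (underside to underside).


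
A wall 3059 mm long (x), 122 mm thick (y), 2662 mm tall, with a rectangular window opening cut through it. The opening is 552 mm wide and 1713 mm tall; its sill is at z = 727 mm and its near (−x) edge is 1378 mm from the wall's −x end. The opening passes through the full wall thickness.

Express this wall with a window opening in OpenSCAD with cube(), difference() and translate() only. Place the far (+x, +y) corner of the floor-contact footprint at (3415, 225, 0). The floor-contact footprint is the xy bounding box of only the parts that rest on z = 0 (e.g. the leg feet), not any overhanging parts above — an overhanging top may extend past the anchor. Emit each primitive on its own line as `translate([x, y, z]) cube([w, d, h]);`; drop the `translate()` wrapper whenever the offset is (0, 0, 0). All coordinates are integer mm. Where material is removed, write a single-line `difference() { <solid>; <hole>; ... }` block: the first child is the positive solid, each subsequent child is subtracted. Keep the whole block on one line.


difference() { translate([356, 103, 0]) cube([3059, 122, 2662]); translate([1734, 103, 727]) cube([552, 122, 1713]); }


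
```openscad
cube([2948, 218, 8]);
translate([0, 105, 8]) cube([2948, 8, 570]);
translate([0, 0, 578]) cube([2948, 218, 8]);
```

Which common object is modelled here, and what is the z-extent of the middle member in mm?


An I-beam. The web height is 570 mm.

Two wide flanges with a thin centred web — an I-beam. Overall 586 mm minus two 8 mm flanges gives a web of 586 − 2·8 = 570 mm.


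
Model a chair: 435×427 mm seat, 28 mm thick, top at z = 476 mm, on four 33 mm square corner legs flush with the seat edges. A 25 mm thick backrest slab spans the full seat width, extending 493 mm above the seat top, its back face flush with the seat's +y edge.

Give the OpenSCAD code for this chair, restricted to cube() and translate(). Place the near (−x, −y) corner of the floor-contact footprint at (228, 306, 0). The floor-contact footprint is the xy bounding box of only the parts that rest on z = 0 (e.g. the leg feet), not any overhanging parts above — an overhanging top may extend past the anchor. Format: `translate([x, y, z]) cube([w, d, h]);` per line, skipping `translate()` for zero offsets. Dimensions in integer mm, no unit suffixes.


translate([228, 306, 448]) cube([435, 427, 28]);
translate([228, 306, 0]) cube([33, 33, 448]);
translate([630, 306, 0]) cube([33, 33, 448]);
translate([228, 700, 0]) cube([33, 33, 448]);
translate([630, 700, 0]) cube([33, 33, 448]);
translate([228, 708, 476]) cube([435, 25, 493]);


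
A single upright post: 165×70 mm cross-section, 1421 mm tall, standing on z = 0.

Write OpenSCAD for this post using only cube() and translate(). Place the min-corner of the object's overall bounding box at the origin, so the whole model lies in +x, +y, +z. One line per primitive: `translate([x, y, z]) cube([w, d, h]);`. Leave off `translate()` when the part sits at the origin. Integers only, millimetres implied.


cube([165, 70, 1421]);


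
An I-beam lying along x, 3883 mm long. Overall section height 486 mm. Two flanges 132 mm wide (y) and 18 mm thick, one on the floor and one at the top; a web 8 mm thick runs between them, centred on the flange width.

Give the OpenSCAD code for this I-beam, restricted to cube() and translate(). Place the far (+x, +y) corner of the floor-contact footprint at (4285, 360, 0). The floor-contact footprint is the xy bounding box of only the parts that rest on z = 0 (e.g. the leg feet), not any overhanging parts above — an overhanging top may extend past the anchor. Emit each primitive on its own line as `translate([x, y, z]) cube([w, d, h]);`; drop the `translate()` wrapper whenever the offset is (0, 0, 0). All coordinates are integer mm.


translate([402, 228, 0]) cube([3883, 132, 18]);
translate([402, 290, 18]) cube([3883, 8, 450]);
translate([402, 228, 468]) cube([3883, 132, 18]);


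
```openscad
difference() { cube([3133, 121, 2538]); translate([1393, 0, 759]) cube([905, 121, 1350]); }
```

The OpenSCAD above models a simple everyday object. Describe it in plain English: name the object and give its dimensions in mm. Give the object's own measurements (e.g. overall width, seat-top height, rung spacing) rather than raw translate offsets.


A wall 3133 mm long (x), 121 mm thick (y), 2538 mm tall, with a rectangular window opening cut through it. The opening is 905 mm wide and 1350 mm tall; its sill is at z = 759 mm and its near (−x) edge is 1393 mm from the wall's −x end. The opening passes through the full wall thickness.


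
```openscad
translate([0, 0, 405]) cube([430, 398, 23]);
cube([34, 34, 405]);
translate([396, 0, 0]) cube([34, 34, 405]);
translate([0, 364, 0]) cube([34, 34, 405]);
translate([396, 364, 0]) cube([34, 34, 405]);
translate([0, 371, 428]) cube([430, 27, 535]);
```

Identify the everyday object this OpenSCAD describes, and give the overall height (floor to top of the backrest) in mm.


A chair. The overall height is 963 mm.

A slab on four corner posts with a tall panel at the back — a chair. The seat slab sits at z = 405 with thickness 23, and the 535 mm backrest starts at the seat top, so the overall height is 405 + 23 + 535 = 963 mm.


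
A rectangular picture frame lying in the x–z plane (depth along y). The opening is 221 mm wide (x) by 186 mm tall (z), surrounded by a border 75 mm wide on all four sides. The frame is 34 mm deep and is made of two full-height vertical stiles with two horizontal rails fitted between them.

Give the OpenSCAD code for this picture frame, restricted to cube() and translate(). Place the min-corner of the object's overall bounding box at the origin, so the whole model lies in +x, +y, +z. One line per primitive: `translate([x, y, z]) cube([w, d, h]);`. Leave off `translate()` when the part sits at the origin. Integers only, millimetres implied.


cube([75, 34, 336]);
translate([296, 0, 0]) cube([75, 34, 336]);
translate([75, 0, 0]) cube([221, 34, 75]);
translate([75, 0, 261]) cube([221, 34, 75]);


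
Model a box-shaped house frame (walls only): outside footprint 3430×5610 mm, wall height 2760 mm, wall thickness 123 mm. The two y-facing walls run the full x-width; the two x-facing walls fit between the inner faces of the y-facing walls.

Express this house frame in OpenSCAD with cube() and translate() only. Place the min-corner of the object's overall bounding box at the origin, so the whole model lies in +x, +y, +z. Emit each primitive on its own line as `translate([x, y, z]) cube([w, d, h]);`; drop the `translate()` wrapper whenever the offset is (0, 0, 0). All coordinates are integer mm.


cube([3430, 123, 2760]);
translate([0, 5487, 0]) cube([3430, 123, 2760]);
translate([0, 123, 0]) cube([123, 5364, 2760]);
translate([3307, 123, 0]) cube([123, 5364, 2760]);


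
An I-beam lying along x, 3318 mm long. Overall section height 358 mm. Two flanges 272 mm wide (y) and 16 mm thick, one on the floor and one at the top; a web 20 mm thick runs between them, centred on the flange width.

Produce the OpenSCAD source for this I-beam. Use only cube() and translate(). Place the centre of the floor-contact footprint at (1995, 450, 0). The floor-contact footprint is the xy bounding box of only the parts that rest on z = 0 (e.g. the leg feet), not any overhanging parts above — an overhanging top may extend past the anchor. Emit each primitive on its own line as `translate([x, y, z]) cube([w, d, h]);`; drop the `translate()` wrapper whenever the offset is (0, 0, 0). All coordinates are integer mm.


translate([336, 314, 0]) cube([3318, 272, 16]);
translate([336, 440, 16]) cube([3318, 20, 326]);
translate([336, 314, 342]) cube([3318, 272, 16]);


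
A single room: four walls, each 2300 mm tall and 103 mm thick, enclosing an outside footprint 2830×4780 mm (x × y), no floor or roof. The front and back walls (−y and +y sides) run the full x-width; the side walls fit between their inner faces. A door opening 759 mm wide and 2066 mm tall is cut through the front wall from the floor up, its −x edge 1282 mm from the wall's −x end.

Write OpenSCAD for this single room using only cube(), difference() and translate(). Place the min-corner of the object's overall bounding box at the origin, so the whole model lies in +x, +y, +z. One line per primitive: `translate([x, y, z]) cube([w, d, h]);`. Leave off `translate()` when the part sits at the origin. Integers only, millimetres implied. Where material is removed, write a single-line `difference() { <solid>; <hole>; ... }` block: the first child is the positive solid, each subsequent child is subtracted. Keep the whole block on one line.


difference() { cube([2830, 103, 2300]); translate([1282, 0, 0]) cube([759, 103, 2066]); }
translate([0, 4677, 0]) cube([2830, 103, 2300]);
translate([0, 103, 0]) cube([103, 4574, 2300]);
translate([2727, 103, 0]) cube([103, 4574, 2300]);


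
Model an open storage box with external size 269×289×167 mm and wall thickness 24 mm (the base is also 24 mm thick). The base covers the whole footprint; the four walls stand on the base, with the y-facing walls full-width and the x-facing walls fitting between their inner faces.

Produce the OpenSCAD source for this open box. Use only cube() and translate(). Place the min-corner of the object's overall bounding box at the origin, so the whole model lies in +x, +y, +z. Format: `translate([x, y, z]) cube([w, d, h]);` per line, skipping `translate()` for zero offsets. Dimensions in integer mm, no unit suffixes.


cube([269, 289, 24]);
translate([0, 0, 24]) cube([269, 24, 143]);
translate([0, 265, 24]) cube([269, 24, 143]);
translate([0, 24, 24]) cube([24, 241, 143]);
translate([245, 24, 24]) cube([24, 241, 143]);


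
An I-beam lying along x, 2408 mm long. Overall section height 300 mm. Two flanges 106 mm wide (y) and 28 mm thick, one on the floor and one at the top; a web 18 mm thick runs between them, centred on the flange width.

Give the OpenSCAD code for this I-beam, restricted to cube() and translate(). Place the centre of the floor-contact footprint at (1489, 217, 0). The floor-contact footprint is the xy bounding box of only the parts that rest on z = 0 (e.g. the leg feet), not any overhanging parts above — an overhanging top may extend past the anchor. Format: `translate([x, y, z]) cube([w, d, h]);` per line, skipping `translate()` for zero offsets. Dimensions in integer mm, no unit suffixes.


translate([285, 164, 0]) cube([2408, 106, 28]);
translate([285, 208, 28]) cube([2408, 18, 244]);
translate([285, 164, 272]) cube([2408, 106, 28]);


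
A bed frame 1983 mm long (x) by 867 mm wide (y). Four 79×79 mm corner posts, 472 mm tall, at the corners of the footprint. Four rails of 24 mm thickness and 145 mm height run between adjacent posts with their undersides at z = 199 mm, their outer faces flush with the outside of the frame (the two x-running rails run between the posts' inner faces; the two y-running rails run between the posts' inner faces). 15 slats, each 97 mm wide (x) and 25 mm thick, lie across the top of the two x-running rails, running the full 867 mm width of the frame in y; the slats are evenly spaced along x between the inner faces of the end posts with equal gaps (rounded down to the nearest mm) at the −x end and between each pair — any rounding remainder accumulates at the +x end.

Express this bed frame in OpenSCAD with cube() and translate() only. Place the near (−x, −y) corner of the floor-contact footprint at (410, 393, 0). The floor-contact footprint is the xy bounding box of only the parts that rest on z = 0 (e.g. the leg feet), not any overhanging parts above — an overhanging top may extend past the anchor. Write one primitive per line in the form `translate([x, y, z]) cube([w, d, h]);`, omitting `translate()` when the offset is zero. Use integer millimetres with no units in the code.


translate([410, 393, 0]) cube([79, 79, 472]);
translate([410, 1181, 0]) cube([79, 79, 472]);
translate([2314, 393, 0]) cube([79, 79, 472]);
translate([2314, 1181, 0]) cube([79, 79, 472]);
translate([489, 393, 199]) cube([1825, 24, 145]);
translate([489, 1236, 199]) cube([1825, 24, 145]);
translate([410, 472, 199]) cube([24, 709, 145]);
translate([2369, 472, 199]) cube([24, 709, 145]);
translate([512, 393, 344]) cube([97, 867, 25]);
translate([632, 393, 344]) cube([97, 867, 25]);
translate([752, 393, 344]) cube([97, 867, 25]);
translate([872, 393, 344]) cube([97, 867, 25]);
translate([992, 393, 344]) cube([97, 867, 25]);
translate([1112, 393, 344]) cube([97, 867, 25]);
translate([1232, 393, 344]) cube([97, 867, 25]);
translate([1352, 393, 344]) cube([97, 867, 25]);
translate([1472, 393, 344]) cube([97, 867, 25]);
translate([1592, 393, 344]) cube([97, 867, 25]);
translate([1712, 393, 344]) cube([97, 867, 25]);
translate([1832, 393, 344]) cube([97, 867, 25]);
translate([1952, 393, 344]) cube([97, 867, 25]);
translate([2072, 393, 344]) cube([97, 867, 25]);
translate([2192, 393, 344]) cube([97, 867, 25]);


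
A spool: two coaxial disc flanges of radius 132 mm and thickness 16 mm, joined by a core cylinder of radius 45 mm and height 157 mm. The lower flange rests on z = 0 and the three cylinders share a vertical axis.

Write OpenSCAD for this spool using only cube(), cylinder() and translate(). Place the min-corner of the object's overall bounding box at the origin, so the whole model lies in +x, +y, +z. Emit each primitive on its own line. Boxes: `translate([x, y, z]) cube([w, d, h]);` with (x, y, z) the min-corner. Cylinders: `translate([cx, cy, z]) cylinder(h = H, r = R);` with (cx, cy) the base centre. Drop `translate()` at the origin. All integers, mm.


translate([132, 132, 0]) cylinder(h = 16, r = 132);
translate([132, 132, 16]) cylinder(h = 157, r = 45);
translate([132, 132, 173]) cylinder(h = 16, r = 132);


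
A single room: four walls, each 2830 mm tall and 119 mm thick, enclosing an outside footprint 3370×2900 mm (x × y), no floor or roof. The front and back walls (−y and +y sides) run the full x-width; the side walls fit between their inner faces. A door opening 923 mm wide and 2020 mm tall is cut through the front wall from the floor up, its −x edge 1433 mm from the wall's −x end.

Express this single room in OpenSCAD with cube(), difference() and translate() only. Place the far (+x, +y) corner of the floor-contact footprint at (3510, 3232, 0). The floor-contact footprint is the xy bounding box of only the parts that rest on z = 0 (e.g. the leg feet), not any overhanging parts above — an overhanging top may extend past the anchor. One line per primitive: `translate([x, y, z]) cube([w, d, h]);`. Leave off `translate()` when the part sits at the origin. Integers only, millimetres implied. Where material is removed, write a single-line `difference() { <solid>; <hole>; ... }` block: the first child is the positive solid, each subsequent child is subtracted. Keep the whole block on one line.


difference() { translate([140, 332, 0]) cube([3370, 119, 2830]); translate([1573, 332, 0]) cube([923, 119, 2020]); }
translate([140, 3113, 0]) cube([3370, 119, 2830]);
translate([140, 451, 0]) cube([119, 2662, 2830]);
translate([3391, 451, 0]) cube([119, 2662, 2830]);


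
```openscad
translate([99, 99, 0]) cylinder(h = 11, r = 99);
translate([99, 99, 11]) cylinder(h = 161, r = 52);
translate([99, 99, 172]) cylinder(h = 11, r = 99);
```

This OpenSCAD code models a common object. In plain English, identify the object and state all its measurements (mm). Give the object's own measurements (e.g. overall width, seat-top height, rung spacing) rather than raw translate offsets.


A spool: two coaxial disc flanges of radius 99 mm and thickness 11 mm, joined by a core cylinder of radius 52 mm and height 161 mm. The lower flange rests on z = 0 and the three cylinders share a vertical axis.


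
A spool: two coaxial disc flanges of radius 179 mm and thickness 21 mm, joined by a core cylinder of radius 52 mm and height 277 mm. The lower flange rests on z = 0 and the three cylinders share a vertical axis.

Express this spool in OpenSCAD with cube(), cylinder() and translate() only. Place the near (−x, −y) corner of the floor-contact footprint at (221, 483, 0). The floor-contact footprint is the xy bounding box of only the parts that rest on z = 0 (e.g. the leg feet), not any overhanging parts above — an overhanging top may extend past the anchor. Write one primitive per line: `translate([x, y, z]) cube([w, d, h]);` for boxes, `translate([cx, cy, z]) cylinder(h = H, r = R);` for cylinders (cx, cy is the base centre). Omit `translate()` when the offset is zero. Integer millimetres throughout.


translate([400, 662, 0]) cylinder(h = 21, r = 179);
translate([400, 662, 21]) cylinder(h = 277, r = 52);
translate([400, 662, 298]) cylinder(h = 21, r = 179);


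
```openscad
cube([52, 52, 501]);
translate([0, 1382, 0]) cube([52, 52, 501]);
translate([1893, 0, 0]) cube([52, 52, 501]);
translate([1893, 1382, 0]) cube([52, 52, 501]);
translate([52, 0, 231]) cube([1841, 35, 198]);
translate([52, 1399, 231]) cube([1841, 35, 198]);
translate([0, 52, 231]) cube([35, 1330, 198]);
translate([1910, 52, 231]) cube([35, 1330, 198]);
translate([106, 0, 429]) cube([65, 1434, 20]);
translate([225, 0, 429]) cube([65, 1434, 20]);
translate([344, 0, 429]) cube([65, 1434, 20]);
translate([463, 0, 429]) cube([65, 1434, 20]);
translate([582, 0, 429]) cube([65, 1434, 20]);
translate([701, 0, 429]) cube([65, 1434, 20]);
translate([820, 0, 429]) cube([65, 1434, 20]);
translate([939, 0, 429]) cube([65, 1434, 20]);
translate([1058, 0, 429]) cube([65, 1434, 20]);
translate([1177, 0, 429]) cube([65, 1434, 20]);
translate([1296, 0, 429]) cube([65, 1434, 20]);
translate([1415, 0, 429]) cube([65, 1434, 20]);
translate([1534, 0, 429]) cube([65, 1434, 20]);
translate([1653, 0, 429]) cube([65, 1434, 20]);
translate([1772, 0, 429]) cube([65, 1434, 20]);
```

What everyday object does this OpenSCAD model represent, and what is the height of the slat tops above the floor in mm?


A bed frame. The slat-top height is 449 mm.

Four posts, four rails, and a row of slats — a bed frame. Slats sit on the rails at z = 231 + 198 = 429; with slat thickness 20, the top is 449 mm.


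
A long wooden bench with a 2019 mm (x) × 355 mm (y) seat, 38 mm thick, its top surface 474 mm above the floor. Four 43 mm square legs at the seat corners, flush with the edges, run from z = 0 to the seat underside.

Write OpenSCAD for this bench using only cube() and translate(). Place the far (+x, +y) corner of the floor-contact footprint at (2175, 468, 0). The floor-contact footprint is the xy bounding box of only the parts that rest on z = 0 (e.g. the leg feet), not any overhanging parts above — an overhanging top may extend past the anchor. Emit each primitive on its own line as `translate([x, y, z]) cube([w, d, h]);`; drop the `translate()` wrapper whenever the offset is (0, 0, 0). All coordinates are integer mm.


translate([156, 113, 436]) cube([2019, 355, 38]);
translate([156, 113, 0]) cube([43, 43, 436]);
translate([156, 425, 0]) cube([43, 43, 436]);
translate([2132, 113, 0]) cube([43, 43, 436]);
translate([2132, 425, 0]) cube([43, 43, 436]);


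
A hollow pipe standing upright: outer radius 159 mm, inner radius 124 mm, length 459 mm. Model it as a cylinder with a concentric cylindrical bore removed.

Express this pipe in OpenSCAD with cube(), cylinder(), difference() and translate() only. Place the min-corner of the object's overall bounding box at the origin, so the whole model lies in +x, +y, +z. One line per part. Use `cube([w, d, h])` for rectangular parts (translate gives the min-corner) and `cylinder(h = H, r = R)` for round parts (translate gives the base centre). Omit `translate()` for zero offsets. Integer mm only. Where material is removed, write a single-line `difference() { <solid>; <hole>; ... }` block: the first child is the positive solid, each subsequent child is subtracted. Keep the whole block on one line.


difference() { translate([159, 159, 0]) cylinder(h = 459, r = 159); translate([159, 159, 0]) cylinder(h = 459, r = 124); }


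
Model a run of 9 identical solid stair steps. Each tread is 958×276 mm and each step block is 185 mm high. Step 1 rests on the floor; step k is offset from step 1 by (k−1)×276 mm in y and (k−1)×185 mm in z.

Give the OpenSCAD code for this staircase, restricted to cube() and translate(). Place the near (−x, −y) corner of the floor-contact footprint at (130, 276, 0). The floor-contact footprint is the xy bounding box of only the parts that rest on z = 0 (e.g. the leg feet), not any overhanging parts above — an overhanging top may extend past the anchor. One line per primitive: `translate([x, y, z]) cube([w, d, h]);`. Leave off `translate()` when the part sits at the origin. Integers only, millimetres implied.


translate([130, 276, 0]) cube([958, 276, 185]);
translate([130, 552, 185]) cube([958, 276, 185]);
translate([130, 828, 370]) cube([958, 276, 185]);
translate([130, 1104, 555]) cube([958, 276, 185]);
translate([130, 1380, 740]) cube([958, 276, 185]);
translate([130, 1656, 925]) cube([958, 276, 185]);
translate([130, 1932, 1110]) cube([958, 276, 185]);
translate([130, 2208, 1295]) cube([958, 276, 185]);
translate([130, 2484, 1480]) cube([958, 276, 185]);


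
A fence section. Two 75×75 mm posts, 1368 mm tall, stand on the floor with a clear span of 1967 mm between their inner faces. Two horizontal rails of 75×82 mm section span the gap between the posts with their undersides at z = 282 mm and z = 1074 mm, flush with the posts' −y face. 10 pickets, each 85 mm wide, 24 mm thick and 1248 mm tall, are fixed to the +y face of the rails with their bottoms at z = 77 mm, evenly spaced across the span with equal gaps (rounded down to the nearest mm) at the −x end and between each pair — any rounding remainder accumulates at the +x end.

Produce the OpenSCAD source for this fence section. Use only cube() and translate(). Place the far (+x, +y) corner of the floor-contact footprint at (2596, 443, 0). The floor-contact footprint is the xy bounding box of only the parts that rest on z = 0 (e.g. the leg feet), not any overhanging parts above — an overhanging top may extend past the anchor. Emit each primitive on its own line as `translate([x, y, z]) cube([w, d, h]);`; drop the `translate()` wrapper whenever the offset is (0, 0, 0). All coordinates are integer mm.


translate([479, 368, 0]) cube([75, 75, 1368]);
translate([2521, 368, 0]) cube([75, 75, 1368]);
translate([554, 368, 282]) cube([1967, 75, 82]);
translate([554, 368, 1074]) cube([1967, 75, 82]);
translate([655, 443, 77]) cube([85, 24, 1248]);
translate([841, 443, 77]) cube([85, 24, 1248]);
translate([1027, 443, 77]) cube([85, 24, 1248]);
translate([1213, 443, 77]) cube([85, 24, 1248]);
translate([1399, 443, 77]) cube([85, 24, 1248]);
translate([1585, 443, 77]) cube([85, 24, 1248]);
translate([1771, 443, 77]) cube([85, 24, 1248]);
translate([1957, 443, 77]) cube([85, 24, 1248]);
translate([2143, 443, 77]) cube([85, 24, 1248]);
translate([2329, 443, 77]) cube([85, 24, 1248]);


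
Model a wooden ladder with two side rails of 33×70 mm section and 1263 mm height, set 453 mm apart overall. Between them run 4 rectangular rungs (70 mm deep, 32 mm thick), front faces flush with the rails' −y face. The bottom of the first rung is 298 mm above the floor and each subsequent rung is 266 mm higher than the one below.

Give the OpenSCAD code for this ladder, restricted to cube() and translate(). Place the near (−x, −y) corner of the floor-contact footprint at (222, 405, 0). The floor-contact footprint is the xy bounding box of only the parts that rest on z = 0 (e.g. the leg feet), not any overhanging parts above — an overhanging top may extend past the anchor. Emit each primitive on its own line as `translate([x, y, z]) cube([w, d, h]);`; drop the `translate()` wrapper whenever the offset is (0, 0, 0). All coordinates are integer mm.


translate([222, 405, 0]) cube([33, 70, 1263]);
translate([642, 405, 0]) cube([33, 70, 1263]);
translate([255, 405, 298]) cube([387, 70, 32]);
translate([255, 405, 564]) cube([387, 70, 32]);
translate([255, 405, 830]) cube([387, 70, 32]);
translate([255, 405, 1096]) cube([387, 70, 32]);


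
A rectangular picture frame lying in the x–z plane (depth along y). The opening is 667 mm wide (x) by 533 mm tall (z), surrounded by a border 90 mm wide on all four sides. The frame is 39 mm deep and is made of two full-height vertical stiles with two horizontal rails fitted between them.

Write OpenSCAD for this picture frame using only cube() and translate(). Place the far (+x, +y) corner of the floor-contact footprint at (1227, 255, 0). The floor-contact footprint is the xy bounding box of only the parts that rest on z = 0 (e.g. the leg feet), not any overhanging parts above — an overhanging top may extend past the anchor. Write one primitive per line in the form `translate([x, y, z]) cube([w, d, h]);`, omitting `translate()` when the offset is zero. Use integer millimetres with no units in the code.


translate([380, 216, 0]) cube([90, 39, 713]);
translate([1137, 216, 0]) cube([90, 39, 713]);
translate([470, 216, 0]) cube([667, 39, 90]);
translate([470, 216, 623]) cube([667, 39, 90]);


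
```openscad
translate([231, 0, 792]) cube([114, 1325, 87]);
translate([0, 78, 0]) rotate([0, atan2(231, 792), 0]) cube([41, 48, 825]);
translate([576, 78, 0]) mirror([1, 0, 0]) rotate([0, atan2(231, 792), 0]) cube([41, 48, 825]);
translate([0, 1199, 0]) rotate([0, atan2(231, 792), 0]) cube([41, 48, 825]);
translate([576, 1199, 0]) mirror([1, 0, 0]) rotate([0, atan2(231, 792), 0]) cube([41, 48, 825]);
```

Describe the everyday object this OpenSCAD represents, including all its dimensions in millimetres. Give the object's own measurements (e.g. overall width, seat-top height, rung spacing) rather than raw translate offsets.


A sawhorse. A 114×1325×87 mm beam (x, y, z) sits on two A-frame leg pairs. Each pair is two raked legs of 41×48 mm section (48 mm along y) splaying symmetrically in x. Each leg rises 792 mm vertically over 231 mm of horizontal reach and is 825 mm long along its own axis. Every leg's outer bottom edge rests on the floor and its outer top edge meets a bottom edge of the beam — the left legs (tilting toward +x) meet the beam's −x bottom edge, the right legs (their mirror images, tilting toward −x) meet its +x bottom edge — so the leg tops tuck under the beam, the beam's underside is 792 mm above the floor, and the feet are 576 mm apart outside-to-outside with the beam centred between them. The two leg pairs are set in 78 mm from either end of the beam.


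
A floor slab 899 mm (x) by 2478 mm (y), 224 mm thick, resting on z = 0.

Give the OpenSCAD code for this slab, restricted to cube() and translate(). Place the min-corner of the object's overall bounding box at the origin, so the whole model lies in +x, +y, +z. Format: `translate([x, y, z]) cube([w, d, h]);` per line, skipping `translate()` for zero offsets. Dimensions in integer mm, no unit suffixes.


cube([899, 2478, 224]);


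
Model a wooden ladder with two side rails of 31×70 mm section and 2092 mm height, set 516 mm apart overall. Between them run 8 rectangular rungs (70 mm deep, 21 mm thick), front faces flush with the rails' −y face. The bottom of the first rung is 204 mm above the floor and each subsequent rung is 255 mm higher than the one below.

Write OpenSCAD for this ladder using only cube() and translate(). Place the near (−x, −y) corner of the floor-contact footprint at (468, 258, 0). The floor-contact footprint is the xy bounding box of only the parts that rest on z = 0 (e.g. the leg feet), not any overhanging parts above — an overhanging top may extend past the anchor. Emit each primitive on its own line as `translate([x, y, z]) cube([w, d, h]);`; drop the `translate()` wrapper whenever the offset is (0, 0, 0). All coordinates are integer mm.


translate([468, 258, 0]) cube([31, 70, 2092]);
translate([953, 258, 0]) cube([31, 70, 2092]);
translate([499, 258, 204]) cube([454, 70, 21]);
translate([499, 258, 459]) cube([454, 70, 21]);
translate([499, 258, 714]) cube([454, 70, 21]);
translate([499, 258, 969]) cube([454, 70, 21]);
translate([499, 258, 1224]) cube([454, 70, 21]);
translate([499, 258, 1479]) cube([454, 70, 21]);
translate([499, 258, 1734]) cube([454, 70, 21]);
translate([499, 258, 1989]) cube([454, 70, 21]);


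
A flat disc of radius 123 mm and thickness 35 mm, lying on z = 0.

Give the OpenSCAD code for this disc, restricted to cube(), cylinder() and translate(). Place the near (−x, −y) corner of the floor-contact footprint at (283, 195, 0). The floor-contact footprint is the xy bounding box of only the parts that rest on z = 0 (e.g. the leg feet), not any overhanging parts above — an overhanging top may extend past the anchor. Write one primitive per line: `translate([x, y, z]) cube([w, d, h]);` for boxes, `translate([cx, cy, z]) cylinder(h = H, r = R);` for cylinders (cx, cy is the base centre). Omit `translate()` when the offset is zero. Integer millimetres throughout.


translate([406, 318, 0]) cylinder(h = 35, r = 123);


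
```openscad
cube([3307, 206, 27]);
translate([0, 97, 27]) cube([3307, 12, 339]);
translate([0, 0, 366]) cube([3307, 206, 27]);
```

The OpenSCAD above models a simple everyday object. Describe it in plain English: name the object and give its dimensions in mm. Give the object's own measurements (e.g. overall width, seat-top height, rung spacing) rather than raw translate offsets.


An I-beam lying along x, 3307 mm long. Overall section height 393 mm. Two flanges 206 mm wide (y) and 27 mm thick, one on the floor and one at the top; a web 12 mm thick runs between them, centred on the flange width.


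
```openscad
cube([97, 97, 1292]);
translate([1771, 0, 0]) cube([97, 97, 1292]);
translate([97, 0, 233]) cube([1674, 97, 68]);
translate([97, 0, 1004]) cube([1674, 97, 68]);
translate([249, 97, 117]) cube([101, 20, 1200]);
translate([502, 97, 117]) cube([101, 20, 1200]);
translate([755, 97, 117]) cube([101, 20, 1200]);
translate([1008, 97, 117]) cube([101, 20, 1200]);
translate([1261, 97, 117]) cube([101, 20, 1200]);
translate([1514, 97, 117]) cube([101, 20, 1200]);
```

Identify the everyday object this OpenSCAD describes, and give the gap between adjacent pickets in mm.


A fence section. The picket gap is 152 mm.

Two posts, two rails, 6 pickets — a fence section. Span 1674 mm holds 6 pickets of 101 mm with 7 equal gaps: ⌊(1674 − 6·101) / 7⌋ = 152 mm.


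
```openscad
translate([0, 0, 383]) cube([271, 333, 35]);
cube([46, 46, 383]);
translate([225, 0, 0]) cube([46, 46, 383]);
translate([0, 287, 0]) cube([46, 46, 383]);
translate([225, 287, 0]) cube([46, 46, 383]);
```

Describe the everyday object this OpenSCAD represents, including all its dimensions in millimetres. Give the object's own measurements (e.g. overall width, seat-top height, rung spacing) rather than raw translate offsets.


A four-legged stool. The seat is a 271×333×35 mm slab whose top surface is at z = 418 mm; four square legs, each 46×46 mm in cross-section, run from the floor (z = 0) to the underside of the seat, each flush with a corner of the seat.


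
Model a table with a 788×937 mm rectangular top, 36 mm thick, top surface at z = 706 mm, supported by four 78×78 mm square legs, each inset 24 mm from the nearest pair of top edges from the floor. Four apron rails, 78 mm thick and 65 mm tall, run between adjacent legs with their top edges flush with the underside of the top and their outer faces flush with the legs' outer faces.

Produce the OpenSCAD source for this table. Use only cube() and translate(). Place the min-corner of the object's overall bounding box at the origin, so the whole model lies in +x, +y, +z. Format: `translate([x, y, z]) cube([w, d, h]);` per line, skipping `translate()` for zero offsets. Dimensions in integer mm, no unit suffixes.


// leg_h = 706 - 36 = 670
// apron z = 670 - 65 = 605
translate([0, 0, 670]) cube([788, 937, 36]);
translate([24, 24, 0]) cube([78, 78, 670]);
translate([686, 24, 0]) cube([78, 78, 670]);
translate([24, 835, 0]) cube([78, 78, 670]);
translate([686, 835, 0]) cube([78, 78, 670]);
translate([102, 24, 605]) cube([584, 78, 65]);
translate([102, 835, 605]) cube([584, 78, 65]);
translate([24, 102, 605]) cube([78, 733, 65]);
translate([686, 102, 605]) cube([78, 733, 65]);


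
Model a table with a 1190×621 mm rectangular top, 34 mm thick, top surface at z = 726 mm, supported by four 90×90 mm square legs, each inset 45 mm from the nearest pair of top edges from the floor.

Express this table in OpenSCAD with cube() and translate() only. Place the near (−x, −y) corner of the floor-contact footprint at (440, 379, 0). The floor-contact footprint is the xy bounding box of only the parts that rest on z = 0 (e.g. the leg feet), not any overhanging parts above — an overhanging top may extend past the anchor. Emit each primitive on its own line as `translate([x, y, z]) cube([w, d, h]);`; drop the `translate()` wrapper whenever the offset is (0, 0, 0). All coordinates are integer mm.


translate([395, 334, 692]) cube([1190, 621, 34]);
translate([440, 379, 0]) cube([90, 90, 692]);
translate([1450, 379, 0]) cube([90, 90, 692]);
translate([440, 820, 0]) cube([90, 90, 692]);
translate([1450, 820, 0]) cube([90, 90, 692]);


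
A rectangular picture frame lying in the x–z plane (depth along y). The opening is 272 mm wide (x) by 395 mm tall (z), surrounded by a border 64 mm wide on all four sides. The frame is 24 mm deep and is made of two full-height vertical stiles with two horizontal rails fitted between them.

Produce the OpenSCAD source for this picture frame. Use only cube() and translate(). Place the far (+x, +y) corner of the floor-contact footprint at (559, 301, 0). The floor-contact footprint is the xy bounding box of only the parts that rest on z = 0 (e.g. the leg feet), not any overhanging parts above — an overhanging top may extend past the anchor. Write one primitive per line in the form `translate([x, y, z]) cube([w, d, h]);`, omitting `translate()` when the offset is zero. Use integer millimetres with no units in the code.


translate([159, 277, 0]) cube([64, 24, 523]);
translate([495, 277, 0]) cube([64, 24, 523]);
translate([223, 277, 0]) cube([272, 24, 64]);
translate([223, 277, 459]) cube([272, 24, 64]);
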